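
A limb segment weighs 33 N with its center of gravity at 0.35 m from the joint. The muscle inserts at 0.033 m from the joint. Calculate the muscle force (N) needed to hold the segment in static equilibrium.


F_muscle = W * d_load / d_muscle
F_muscle = 33 * 0.35 / 0.033
Numerator = 11.5500
F_muscle = 350.0000


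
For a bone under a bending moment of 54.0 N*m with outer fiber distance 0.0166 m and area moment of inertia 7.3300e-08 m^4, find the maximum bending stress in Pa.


sigma = M * c / I
sigma = 54.0 * 0.0166 / 7.3300e-08
M * c = 0.8964
sigma = 1.2229e+07


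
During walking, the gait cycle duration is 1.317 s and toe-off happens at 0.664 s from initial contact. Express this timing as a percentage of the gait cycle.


pct = (event_time / cycle_time) * 100
pct = (0.664 / 1.317) * 100
ratio = 0.5042
pct = 50.4176


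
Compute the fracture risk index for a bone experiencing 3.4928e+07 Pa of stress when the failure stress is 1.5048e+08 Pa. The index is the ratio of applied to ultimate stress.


FRI = applied / ultimate
FRI = 3.4928e+07 / 1.5048e+08
FRI = 0.2321


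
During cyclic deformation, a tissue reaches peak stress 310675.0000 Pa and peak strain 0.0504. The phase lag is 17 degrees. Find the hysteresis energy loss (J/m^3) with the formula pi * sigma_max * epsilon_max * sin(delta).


E_loss = pi * sigma_max * epsilon_max * sin(delta)
delta = 17 deg = 0.2967 rad
sin(delta) = 0.2924
E_loss = pi * 310675.0000 * 0.0504 * 0.2924
E_loss = 14382.0918


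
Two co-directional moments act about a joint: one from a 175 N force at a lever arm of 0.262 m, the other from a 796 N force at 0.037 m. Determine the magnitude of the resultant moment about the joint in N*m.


M = F1 * d1 + F2 * d2
M = 175 * 0.262 + 796 * 0.037
M = 45.8500 + 29.4520
M = 75.3020


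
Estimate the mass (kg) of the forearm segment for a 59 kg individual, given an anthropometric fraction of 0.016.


m_segment = body_mass * fraction
m_segment = 59 * 0.016
m_segment = 0.9440


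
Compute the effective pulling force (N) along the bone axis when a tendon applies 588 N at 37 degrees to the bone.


F_eff = F_tendon * cos(theta)
theta = 37 deg = 0.6458 rad
cos(theta) = 0.7986
F_eff = 588 * 0.7986
F_eff = 469.5977


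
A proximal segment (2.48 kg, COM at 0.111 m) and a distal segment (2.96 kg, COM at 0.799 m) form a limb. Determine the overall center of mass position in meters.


COM = (m1*x1 + m2*x2) / (m1 + m2)
COM = (2.48*0.111 + 2.96*0.799) / (2.48 + 2.96)
Numerator = 2.6403
Denominator = 5.4400
COM = 0.4854


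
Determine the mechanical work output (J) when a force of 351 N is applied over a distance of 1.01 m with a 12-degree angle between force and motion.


W = F * d * cos(theta)
theta = 12 deg = 0.2094 rad
cos(theta) = 0.9781
W = 351 * 1.01 * 0.9781
W = 346.7631


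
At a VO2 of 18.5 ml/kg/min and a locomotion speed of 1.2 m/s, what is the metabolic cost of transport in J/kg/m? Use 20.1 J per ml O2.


Power per kg = VO2 * 20.1 / 60
Power per kg = 18.5 * 20.1 / 60 = 6.1975 W/kg
Cost = power_per_kg / speed
Cost = 6.1975 / 1.2
Cost = 5.1646


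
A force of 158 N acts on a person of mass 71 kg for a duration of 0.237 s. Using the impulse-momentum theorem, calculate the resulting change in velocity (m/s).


J = F * dt = 158 * 0.237 = 37.4460 N*s
delta_v = J / m
delta_v = 37.4460 / 71
delta_v = 0.5274


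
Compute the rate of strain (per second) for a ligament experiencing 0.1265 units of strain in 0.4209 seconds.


strain_rate = delta_strain / delta_t
strain_rate = 0.1265 / 0.4209
strain_rate = 0.3005


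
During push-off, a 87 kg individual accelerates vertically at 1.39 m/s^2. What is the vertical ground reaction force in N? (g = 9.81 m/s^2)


GRF = m * (g + a)
GRF = 87 * (9.81 + 1.39)
GRF = 87 * 11.2000
GRF = 974.4000


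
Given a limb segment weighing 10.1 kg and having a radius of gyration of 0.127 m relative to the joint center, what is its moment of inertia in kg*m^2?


I = m * k^2
I = 10.1 * 0.127^2
k^2 = 0.0161
I = 0.1629


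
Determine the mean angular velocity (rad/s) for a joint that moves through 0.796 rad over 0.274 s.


omega = delta_theta / delta_t
omega = 0.796 / 0.274
omega = 2.9051


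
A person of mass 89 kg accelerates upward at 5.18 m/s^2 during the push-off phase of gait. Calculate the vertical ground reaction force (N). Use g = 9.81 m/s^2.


GRF = m * (g + a)
GRF = 89 * (9.81 + 5.18)
GRF = 89 * 14.9900
GRF = 1334.1100


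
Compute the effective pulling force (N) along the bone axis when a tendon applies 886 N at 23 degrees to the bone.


F_eff = F_tendon * cos(theta)
theta = 23 deg = 0.4014 rad
cos(theta) = 0.9205
F_eff = 886 * 0.9205
F_eff = 815.5673


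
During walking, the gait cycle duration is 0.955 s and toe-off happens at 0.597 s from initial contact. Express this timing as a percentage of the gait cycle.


pct = (event_time / cycle_time) * 100
pct = (0.597 / 0.955) * 100
ratio = 0.6251
pct = 62.5131


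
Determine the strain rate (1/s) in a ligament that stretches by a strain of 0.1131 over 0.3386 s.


strain_rate = delta_strain / delta_t
strain_rate = 0.1131 / 0.3386
strain_rate = 0.3340


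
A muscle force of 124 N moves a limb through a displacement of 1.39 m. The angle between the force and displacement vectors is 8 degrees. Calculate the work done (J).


W = F * d * cos(theta)
theta = 8 deg = 0.1396 rad
cos(theta) = 0.9903
W = 124 * 1.39 * 0.9903
W = 170.6826


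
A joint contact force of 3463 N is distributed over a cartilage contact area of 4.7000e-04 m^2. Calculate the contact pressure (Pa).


P = F / A
P = 3463 / 4.7000e-04
P = 7.3681e+06


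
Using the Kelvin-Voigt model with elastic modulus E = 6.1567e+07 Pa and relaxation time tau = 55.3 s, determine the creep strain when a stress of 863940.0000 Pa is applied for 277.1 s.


epsilon(t) = (sigma/E) * (1 - exp(-t/tau))
sigma/E = 863940.0000 / 6.1567e+07 = 0.0140
exp(-t/tau) = exp(-277.1 / 55.3) = 0.0067
epsilon = 0.0140 * (1 - 0.0067)
epsilon = 0.0139


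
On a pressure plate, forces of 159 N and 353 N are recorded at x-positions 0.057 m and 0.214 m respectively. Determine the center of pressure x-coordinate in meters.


COP_x = (F1*x1 + F2*x2) / (F1 + F2)
COP_x = (159*0.057 + 353*0.214) / (159 + 353)
Numerator = 84.6050
Denominator = 512
COP_x = 0.1652


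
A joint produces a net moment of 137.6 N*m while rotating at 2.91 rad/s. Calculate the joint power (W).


P = M * omega
P = 137.6 * 2.91
P = 400.4160


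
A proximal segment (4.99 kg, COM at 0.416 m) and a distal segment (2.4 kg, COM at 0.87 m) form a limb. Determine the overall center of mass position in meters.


COM = (m1*x1 + m2*x2) / (m1 + m2)
COM = (4.99*0.416 + 2.4*0.87) / (4.99 + 2.4)
Numerator = 4.1638
Denominator = 7.3900
COM = 0.5634


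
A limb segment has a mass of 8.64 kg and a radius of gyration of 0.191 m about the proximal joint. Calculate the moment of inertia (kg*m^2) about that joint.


I = m * k^2
I = 8.64 * 0.191^2
k^2 = 0.0365
I = 0.3152


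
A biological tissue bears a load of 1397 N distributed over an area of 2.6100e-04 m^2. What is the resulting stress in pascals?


stress = F / A
stress = 1397 / 2.6100e-04
stress = 5.3525e+06


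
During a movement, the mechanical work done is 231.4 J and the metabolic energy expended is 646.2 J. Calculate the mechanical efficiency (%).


eta = (W_mech / E_meta) * 100
eta = (231.4 / 646.2) * 100
ratio = 0.3581
eta = 35.8093


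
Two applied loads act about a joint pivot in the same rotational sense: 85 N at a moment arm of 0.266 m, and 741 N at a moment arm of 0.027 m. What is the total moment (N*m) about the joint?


M = F1 * d1 + F2 * d2
M = 85 * 0.266 + 741 * 0.027
M = 22.6100 + 20.0070
M = 42.6170


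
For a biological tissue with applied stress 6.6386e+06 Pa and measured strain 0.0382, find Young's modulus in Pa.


E = stress / strain
E = 6.6386e+06 / 0.0382
E = 1.7379e+08


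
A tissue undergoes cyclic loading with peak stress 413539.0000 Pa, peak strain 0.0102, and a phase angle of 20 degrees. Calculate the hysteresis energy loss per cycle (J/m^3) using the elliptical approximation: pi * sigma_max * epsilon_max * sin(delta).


E_loss = pi * sigma_max * epsilon_max * sin(delta)
delta = 20 deg = 0.3491 rad
sin(delta) = 0.3420
E_loss = pi * 413539.0000 * 0.0102 * 0.3420
E_loss = 4532.2953


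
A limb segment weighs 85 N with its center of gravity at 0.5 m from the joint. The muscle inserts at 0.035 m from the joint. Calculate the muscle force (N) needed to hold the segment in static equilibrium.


F_muscle = W * d_load / d_muscle
F_muscle = 85 * 0.5 / 0.035
Numerator = 42.5000
F_muscle = 1214.2857


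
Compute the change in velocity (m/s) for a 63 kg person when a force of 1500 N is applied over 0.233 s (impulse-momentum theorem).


J = F * dt = 1500 * 0.233 = 349.5000 N*s
delta_v = J / m
delta_v = 349.5000 / 63
delta_v = 5.5476


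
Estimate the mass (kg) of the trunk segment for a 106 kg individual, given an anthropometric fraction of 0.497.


m_segment = body_mass * fraction
m_segment = 106 * 0.497
m_segment = 52.6820


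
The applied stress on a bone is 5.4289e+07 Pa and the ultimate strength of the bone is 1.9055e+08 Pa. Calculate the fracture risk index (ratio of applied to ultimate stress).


FRI = applied / ultimate
FRI = 5.4289e+07 / 1.9055e+08
FRI = 0.2849


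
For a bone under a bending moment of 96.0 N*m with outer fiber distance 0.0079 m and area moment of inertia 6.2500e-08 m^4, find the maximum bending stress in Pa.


sigma = M * c / I
sigma = 96.0 * 0.0079 / 6.2500e-08
M * c = 0.7584
sigma = 1.2134e+07


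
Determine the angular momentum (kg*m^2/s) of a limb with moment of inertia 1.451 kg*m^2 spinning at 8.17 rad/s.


L = I * omega
L = 1.451 * 8.17
L = 11.8547


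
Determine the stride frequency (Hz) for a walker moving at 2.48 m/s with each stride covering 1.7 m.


f = v / stride_length
f = 2.48 / 1.7
f = 1.4588


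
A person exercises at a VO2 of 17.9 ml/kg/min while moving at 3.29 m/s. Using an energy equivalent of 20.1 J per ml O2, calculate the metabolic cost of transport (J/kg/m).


Power per kg = VO2 * 20.1 / 60
Power per kg = 17.9 * 20.1 / 60 = 5.9965 W/kg
Cost = power_per_kg / speed
Cost = 5.9965 / 3.29
Cost = 1.8226


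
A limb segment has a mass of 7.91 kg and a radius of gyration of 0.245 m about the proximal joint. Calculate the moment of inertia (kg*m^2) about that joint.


I = m * k^2
I = 7.91 * 0.245^2
k^2 = 0.0600
I = 0.4748


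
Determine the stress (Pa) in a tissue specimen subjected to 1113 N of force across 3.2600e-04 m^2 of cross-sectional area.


stress = F / A
stress = 1113 / 3.2600e-04
stress = 3.4141e+06


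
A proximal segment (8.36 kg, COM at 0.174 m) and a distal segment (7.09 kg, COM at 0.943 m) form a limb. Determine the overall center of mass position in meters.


COM = (m1*x1 + m2*x2) / (m1 + m2)
COM = (8.36*0.174 + 7.09*0.943) / (8.36 + 7.09)
Numerator = 8.1405
Denominator = 15.4500
COM = 0.5269


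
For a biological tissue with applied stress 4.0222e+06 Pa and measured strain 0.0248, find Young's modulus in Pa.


E = stress / strain
E = 4.0222e+06 / 0.0248
E = 1.6219e+08


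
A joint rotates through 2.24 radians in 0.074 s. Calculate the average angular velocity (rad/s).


omega = delta_theta / delta_t
omega = 2.24 / 0.074
omega = 30.2703


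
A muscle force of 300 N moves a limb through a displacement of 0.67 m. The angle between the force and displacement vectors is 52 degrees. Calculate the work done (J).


W = F * d * cos(theta)
theta = 52 deg = 0.9076 rad
cos(theta) = 0.6157
W = 300 * 0.67 * 0.6157
W = 123.7480


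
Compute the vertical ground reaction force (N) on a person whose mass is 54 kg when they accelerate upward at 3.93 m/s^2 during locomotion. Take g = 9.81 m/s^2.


GRF = m * (g + a)
GRF = 54 * (9.81 + 3.93)
GRF = 54 * 13.7400
GRF = 741.9600


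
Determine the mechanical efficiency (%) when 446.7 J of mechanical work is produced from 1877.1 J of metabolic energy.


eta = (W_mech / E_meta) * 100
eta = (446.7 / 1877.1) * 100
ratio = 0.2380
eta = 23.7973


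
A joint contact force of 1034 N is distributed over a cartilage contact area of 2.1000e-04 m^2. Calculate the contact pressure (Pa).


P = F / A
P = 1034 / 2.1000e-04
P = 4.9238e+06


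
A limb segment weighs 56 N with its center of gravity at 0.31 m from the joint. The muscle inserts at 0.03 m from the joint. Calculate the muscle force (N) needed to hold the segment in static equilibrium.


F_muscle = W * d_load / d_muscle
F_muscle = 56 * 0.31 / 0.03
Numerator = 17.3600
F_muscle = 578.6667


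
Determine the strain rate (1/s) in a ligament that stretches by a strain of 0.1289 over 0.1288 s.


strain_rate = delta_strain / delta_t
strain_rate = 0.1289 / 0.1288
strain_rate = 1.0008


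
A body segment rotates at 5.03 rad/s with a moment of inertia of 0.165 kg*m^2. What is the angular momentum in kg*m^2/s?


L = I * omega
L = 0.165 * 5.03
L = 0.8300


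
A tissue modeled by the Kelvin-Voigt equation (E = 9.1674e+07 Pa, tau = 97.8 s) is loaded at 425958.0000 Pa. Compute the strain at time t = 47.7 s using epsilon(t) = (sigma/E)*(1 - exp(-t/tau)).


epsilon(t) = (sigma/E) * (1 - exp(-t/tau))
sigma/E = 425958.0000 / 9.1674e+07 = 0.0046
exp(-t/tau) = exp(-47.7 / 97.8) = 0.6140
epsilon = 0.0046 * (1 - 0.6140)
epsilon = 0.0018


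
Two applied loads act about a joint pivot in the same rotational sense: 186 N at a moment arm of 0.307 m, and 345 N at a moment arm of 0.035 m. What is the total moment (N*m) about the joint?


M = F1 * d1 + F2 * d2
M = 186 * 0.307 + 345 * 0.035
M = 57.1020 + 12.0750
M = 69.1770


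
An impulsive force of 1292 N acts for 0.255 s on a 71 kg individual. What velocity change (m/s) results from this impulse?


J = F * dt = 1292 * 0.255 = 329.4600 N*s
delta_v = J / m
delta_v = 329.4600 / 71
delta_v = 4.6403


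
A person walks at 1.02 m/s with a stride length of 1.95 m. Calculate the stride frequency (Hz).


f = v / stride_length
f = 1.02 / 1.95
f = 0.5231


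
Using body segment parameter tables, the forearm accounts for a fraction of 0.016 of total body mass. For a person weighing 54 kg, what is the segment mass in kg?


m_segment = body_mass * fraction
m_segment = 54 * 0.016
m_segment = 0.8640


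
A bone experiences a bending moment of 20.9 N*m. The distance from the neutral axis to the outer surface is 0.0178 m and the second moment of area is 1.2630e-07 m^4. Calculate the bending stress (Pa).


sigma = M * c / I
sigma = 20.9 * 0.0178 / 1.2630e-07
M * c = 0.3720
sigma = 2.9455e+06


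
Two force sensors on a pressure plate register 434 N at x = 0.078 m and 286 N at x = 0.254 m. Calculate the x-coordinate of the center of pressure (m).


COP_x = (F1*x1 + F2*x2) / (F1 + F2)
COP_x = (434*0.078 + 286*0.254) / (434 + 286)
Numerator = 106.4960
Denominator = 720
COP_x = 0.1479


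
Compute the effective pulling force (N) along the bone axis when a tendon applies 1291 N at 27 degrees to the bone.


F_eff = F_tendon * cos(theta)
theta = 27 deg = 0.4712 rad
cos(theta) = 0.8910
F_eff = 1291 * 0.8910
F_eff = 1150.2894


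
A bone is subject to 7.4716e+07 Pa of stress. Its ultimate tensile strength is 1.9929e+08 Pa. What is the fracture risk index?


FRI = applied / ultimate
FRI = 7.4716e+07 / 1.9929e+08
FRI = 0.3749


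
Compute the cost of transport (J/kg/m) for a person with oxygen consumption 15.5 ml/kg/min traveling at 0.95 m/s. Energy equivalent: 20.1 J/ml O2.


Power per kg = VO2 * 20.1 / 60
Power per kg = 15.5 * 20.1 / 60 = 5.1925 W/kg
Cost = power_per_kg / speed
Cost = 5.1925 / 0.95
Cost = 5.4658


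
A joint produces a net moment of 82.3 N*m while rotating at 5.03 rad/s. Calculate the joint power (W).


P = M * omega
P = 82.3 * 5.03
P = 413.9690


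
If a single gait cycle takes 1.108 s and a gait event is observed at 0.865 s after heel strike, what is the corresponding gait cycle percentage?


pct = (event_time / cycle_time) * 100
pct = (0.865 / 1.108) * 100
ratio = 0.7807
pct = 78.0686


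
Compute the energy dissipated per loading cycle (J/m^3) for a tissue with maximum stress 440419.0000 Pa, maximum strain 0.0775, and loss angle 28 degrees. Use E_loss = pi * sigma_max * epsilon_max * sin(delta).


E_loss = pi * sigma_max * epsilon_max * sin(delta)
delta = 28 deg = 0.4887 rad
sin(delta) = 0.4695
E_loss = pi * 440419.0000 * 0.0775 * 0.4695
E_loss = 50341.5882


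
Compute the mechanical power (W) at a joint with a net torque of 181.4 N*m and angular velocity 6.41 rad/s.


P = M * omega
P = 181.4 * 6.41
P = 1162.7740


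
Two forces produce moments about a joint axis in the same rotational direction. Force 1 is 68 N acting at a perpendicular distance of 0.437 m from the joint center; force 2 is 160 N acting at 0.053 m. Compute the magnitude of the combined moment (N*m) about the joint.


M = F1 * d1 + F2 * d2
M = 68 * 0.437 + 160 * 0.053
M = 29.7160 + 8.4800
M = 38.1960


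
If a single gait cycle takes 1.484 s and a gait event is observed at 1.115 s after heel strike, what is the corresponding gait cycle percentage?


pct = (event_time / cycle_time) * 100
pct = (1.115 / 1.484) * 100
ratio = 0.7513
pct = 75.1348


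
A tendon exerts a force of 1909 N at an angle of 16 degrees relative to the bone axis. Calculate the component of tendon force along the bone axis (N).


F_eff = F_tendon * cos(theta)
theta = 16 deg = 0.2793 rad
cos(theta) = 0.9613
F_eff = 1909 * 0.9613
F_eff = 1835.0486


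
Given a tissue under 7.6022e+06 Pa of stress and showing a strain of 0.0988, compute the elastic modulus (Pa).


E = stress / strain
E = 7.6022e+06 / 0.0988
E = 7.6945e+07


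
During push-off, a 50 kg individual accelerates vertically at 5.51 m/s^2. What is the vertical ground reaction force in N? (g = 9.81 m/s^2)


GRF = m * (g + a)
GRF = 50 * (9.81 + 5.51)
GRF = 50 * 15.3200
GRF = 766.0000


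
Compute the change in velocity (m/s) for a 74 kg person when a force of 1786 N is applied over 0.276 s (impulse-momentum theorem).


J = F * dt = 1786 * 0.276 = 492.9360 N*s
delta_v = J / m
delta_v = 492.9360 / 74
delta_v = 6.6613


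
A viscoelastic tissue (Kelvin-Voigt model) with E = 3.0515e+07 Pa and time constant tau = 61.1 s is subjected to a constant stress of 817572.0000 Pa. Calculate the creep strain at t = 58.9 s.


epsilon(t) = (sigma/E) * (1 - exp(-t/tau))
sigma/E = 817572.0000 / 3.0515e+07 = 0.0268
exp(-t/tau) = exp(-58.9 / 61.1) = 0.3814
epsilon = 0.0268 * (1 - 0.3814)
epsilon = 0.0166


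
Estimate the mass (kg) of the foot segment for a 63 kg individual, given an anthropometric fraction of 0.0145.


m_segment = body_mass * fraction
m_segment = 63 * 0.0145
m_segment = 0.9135


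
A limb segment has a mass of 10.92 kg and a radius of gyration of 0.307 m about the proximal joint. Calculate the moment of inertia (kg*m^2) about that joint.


I = m * k^2
I = 10.92 * 0.307^2
k^2 = 0.0942
I = 1.0292


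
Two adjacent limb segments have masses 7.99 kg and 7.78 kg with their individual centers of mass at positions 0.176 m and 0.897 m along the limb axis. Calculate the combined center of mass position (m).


COM = (m1*x1 + m2*x2) / (m1 + m2)
COM = (7.99*0.176 + 7.78*0.897) / (7.99 + 7.78)
Numerator = 8.3849
Denominator = 15.7700
COM = 0.5317


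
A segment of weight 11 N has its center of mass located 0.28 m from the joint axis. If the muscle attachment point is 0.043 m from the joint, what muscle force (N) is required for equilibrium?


F_muscle = W * d_load / d_muscle
F_muscle = 11 * 0.28 / 0.043
Numerator = 3.0800
F_muscle = 71.6279


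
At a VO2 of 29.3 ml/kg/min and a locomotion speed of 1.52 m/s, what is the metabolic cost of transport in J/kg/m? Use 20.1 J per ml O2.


Power per kg = VO2 * 20.1 / 60
Power per kg = 29.3 * 20.1 / 60 = 9.8155 W/kg
Cost = power_per_kg / speed
Cost = 9.8155 / 1.52
Cost = 6.4576


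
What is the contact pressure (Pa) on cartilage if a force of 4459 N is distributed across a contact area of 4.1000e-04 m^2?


P = F / A
P = 4459 / 4.1000e-04
P = 1.0876e+07


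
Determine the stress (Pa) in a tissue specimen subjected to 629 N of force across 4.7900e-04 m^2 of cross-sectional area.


stress = F / A
stress = 629 / 4.7900e-04
stress = 1.3132e+06


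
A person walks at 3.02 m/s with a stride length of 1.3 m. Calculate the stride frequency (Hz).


f = v / stride_length
f = 3.02 / 1.3
f = 2.3231


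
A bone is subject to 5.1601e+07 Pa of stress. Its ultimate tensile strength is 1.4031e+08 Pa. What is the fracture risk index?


FRI = applied / ultimate
FRI = 5.1601e+07 / 1.4031e+08
FRI = 0.3678


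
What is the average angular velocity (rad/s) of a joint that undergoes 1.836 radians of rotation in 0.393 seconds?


omega = delta_theta / delta_t
omega = 1.836 / 0.393
omega = 4.6718


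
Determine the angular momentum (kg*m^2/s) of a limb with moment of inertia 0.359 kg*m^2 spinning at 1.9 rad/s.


L = I * omega
L = 0.359 * 1.9
L = 0.6821


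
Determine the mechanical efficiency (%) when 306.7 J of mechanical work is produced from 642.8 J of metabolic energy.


eta = (W_mech / E_meta) * 100
eta = (306.7 / 642.8) * 100
ratio = 0.4771
eta = 47.7131


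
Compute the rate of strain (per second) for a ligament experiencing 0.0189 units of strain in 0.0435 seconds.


strain_rate = delta_strain / delta_t
strain_rate = 0.0189 / 0.0435
strain_rate = 0.4345


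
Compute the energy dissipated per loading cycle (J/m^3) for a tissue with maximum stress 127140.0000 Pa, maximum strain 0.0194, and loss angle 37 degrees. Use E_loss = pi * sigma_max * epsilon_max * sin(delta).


E_loss = pi * sigma_max * epsilon_max * sin(delta)
delta = 37 deg = 0.6458 rad
sin(delta) = 0.6018
E_loss = pi * 127140.0000 * 0.0194 * 0.6018
E_loss = 4663.3374


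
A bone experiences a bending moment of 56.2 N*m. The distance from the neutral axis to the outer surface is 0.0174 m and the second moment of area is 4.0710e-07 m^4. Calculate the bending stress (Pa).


sigma = M * c / I
sigma = 56.2 * 0.0174 / 4.0710e-07
M * c = 0.9779
sigma = 2.4021e+06


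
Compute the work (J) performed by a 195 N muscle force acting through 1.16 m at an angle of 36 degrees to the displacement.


W = F * d * cos(theta)
theta = 36 deg = 0.6283 rad
cos(theta) = 0.8090
W = 195 * 1.16 * 0.8090
W = 182.9996


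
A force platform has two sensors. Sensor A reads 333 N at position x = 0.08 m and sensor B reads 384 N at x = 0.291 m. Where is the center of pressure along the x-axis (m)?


COP_x = (F1*x1 + F2*x2) / (F1 + F2)
COP_x = (333*0.08 + 384*0.291) / (333 + 384)
Numerator = 138.3840
Denominator = 717
COP_x = 0.1930


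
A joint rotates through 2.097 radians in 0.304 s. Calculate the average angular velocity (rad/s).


omega = delta_theta / delta_t
omega = 2.097 / 0.304
omega = 6.8980


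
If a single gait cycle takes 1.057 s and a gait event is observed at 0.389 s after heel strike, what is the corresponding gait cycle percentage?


pct = (event_time / cycle_time) * 100
pct = (0.389 / 1.057) * 100
ratio = 0.3680
pct = 36.8023


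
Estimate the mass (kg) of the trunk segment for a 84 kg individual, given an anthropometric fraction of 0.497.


m_segment = body_mass * fraction
m_segment = 84 * 0.497
m_segment = 41.7480


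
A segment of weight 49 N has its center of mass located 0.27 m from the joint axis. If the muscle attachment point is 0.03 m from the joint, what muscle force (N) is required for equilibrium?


F_muscle = W * d_load / d_muscle
F_muscle = 49 * 0.27 / 0.03
Numerator = 13.2300
F_muscle = 441.0000


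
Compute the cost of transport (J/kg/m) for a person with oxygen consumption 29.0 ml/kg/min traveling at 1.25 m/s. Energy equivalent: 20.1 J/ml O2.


Power per kg = VO2 * 20.1 / 60
Power per kg = 29.0 * 20.1 / 60 = 9.7150 W/kg
Cost = power_per_kg / speed
Cost = 9.7150 / 1.25
Cost = 7.7720


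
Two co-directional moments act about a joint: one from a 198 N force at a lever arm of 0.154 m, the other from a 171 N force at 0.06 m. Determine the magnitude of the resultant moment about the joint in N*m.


M = F1 * d1 + F2 * d2
M = 198 * 0.154 + 171 * 0.06
M = 30.4920 + 10.2600
M = 40.7520


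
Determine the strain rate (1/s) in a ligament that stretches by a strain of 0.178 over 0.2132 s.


strain_rate = delta_strain / delta_t
strain_rate = 0.178 / 0.2132
strain_rate = 0.8349


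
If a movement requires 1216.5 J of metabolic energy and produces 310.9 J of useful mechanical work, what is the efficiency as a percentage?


eta = (W_mech / E_meta) * 100
eta = (310.9 / 1216.5) * 100
ratio = 0.2556
eta = 25.5569


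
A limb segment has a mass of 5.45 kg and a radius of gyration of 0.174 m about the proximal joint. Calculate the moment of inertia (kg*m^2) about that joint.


I = m * k^2
I = 5.45 * 0.174^2
k^2 = 0.0303
I = 0.1650


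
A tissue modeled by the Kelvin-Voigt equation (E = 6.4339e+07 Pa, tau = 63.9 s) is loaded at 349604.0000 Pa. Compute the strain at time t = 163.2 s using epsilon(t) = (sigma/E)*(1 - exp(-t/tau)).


epsilon(t) = (sigma/E) * (1 - exp(-t/tau))
sigma/E = 349604.0000 / 6.4339e+07 = 0.0054
exp(-t/tau) = exp(-163.2 / 63.9) = 0.0778
epsilon = 0.0054 * (1 - 0.0778)
epsilon = 0.0050


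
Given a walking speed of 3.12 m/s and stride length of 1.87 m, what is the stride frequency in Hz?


f = v / stride_length
f = 3.12 / 1.87
f = 1.6684


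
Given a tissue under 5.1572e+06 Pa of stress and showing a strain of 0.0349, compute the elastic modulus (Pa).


E = stress / strain
E = 5.1572e+06 / 0.0349
E = 1.4777e+08


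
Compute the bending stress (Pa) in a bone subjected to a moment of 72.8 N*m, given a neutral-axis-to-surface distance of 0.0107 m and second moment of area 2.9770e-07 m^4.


sigma = M * c / I
sigma = 72.8 * 0.0107 / 2.9770e-07
M * c = 0.7790
sigma = 2.6166e+06


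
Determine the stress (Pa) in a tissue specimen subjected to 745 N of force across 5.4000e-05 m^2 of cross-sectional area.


stress = F / A
stress = 745 / 5.4000e-05
stress = 1.3796e+07


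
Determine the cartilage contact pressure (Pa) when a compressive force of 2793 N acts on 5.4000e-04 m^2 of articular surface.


P = F / A
P = 2793 / 5.4000e-04
P = 5.1722e+06


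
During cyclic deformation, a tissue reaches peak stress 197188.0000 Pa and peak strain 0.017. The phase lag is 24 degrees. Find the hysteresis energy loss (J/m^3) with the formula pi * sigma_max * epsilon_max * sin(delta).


E_loss = pi * sigma_max * epsilon_max * sin(delta)
delta = 24 deg = 0.4189 rad
sin(delta) = 0.4067
E_loss = pi * 197188.0000 * 0.017 * 0.4067
E_loss = 4283.4389


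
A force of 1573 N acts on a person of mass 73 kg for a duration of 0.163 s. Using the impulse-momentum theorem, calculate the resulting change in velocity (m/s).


J = F * dt = 1573 * 0.163 = 256.3990 N*s
delta_v = J / m
delta_v = 256.3990 / 73
delta_v = 3.5123


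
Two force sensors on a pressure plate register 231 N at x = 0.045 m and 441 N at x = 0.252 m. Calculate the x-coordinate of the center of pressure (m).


COP_x = (F1*x1 + F2*x2) / (F1 + F2)
COP_x = (231*0.045 + 441*0.252) / (231 + 441)
Numerator = 121.5270
Denominator = 672
COP_x = 0.1808


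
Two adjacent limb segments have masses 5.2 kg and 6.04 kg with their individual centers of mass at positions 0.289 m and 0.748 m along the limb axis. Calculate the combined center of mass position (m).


COM = (m1*x1 + m2*x2) / (m1 + m2)
COM = (5.2*0.289 + 6.04*0.748) / (5.2 + 6.04)
Numerator = 6.0207
Denominator = 11.2400
COM = 0.5357


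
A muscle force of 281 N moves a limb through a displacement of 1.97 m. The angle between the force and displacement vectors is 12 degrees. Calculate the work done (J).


W = F * d * cos(theta)
theta = 12 deg = 0.2094 rad
cos(theta) = 0.9781
W = 281 * 1.97 * 0.9781
W = 541.4732


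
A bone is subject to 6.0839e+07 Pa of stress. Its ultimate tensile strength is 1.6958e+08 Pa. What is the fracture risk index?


FRI = applied / ultimate
FRI = 6.0839e+07 / 1.6958e+08
FRI = 0.3588


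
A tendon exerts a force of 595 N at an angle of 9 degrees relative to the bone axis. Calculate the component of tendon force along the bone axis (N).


F_eff = F_tendon * cos(theta)
theta = 9 deg = 0.1571 rad
cos(theta) = 0.9877
F_eff = 595 * 0.9877
F_eff = 587.6746


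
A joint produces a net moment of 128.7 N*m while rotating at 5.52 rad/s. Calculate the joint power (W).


P = M * omega
P = 128.7 * 5.52
P = 710.4240


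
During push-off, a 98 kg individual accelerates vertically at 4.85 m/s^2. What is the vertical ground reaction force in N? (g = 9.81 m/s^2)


GRF = m * (g + a)
GRF = 98 * (9.81 + 4.85)
GRF = 98 * 14.6600
GRF = 1436.6800


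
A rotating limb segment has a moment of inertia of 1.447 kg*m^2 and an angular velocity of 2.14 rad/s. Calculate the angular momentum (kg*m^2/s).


L = I * omega
L = 1.447 * 2.14
L = 3.0966


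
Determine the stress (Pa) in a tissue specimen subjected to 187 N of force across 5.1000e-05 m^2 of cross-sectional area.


stress = F / A
stress = 187 / 5.1000e-05
stress = 3.6667e+06


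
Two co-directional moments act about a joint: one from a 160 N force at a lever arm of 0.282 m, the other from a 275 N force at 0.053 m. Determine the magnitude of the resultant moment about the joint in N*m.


M = F1 * d1 + F2 * d2
M = 160 * 0.282 + 275 * 0.053
M = 45.1200 + 14.5750
M = 59.6950


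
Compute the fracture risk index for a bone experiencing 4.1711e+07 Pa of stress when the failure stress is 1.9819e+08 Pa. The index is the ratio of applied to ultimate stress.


FRI = applied / ultimate
FRI = 4.1711e+07 / 1.9819e+08
FRI = 0.2105


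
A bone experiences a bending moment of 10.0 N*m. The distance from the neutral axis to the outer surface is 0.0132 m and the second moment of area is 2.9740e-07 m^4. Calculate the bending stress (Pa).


sigma = M * c / I
sigma = 10.0 * 0.0132 / 2.9740e-07
M * c = 0.1320
sigma = 443846.6711


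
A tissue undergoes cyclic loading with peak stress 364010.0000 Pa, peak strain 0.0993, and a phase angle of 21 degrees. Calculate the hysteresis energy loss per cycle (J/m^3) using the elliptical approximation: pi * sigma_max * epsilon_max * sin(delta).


E_loss = pi * sigma_max * epsilon_max * sin(delta)
delta = 21 deg = 0.3665 rad
sin(delta) = 0.3584
E_loss = pi * 364010.0000 * 0.0993 * 0.3584
E_loss = 40695.0511


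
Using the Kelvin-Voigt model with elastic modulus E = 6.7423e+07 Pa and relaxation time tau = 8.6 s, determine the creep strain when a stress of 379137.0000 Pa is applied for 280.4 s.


epsilon(t) = (sigma/E) * (1 - exp(-t/tau))
sigma/E = 379137.0000 / 6.7423e+07 = 0.0056
exp(-t/tau) = exp(-280.4 / 8.6) = 6.9180e-15
epsilon = 0.0056 * (1 - 6.9180e-15)
epsilon = 0.0056


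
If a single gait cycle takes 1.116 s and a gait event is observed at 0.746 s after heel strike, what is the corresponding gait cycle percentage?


pct = (event_time / cycle_time) * 100
pct = (0.746 / 1.116) * 100
ratio = 0.6685
pct = 66.8459


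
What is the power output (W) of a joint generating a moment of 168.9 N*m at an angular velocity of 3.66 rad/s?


P = M * omega
P = 168.9 * 3.66
P = 618.1740


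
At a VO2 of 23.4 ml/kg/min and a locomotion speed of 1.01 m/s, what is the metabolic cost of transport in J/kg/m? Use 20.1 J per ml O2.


Power per kg = VO2 * 20.1 / 60
Power per kg = 23.4 * 20.1 / 60 = 7.8390 W/kg
Cost = power_per_kg / speed
Cost = 7.8390 / 1.01
Cost = 7.7614


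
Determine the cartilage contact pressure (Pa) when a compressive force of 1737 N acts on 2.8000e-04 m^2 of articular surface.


P = F / A
P = 1737 / 2.8000e-04
P = 6.2036e+06


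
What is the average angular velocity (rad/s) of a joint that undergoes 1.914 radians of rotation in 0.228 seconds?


omega = delta_theta / delta_t
omega = 1.914 / 0.228
omega = 8.3947


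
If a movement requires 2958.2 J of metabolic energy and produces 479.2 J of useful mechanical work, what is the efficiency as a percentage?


eta = (W_mech / E_meta) * 100
eta = (479.2 / 2958.2) * 100
ratio = 0.1620
eta = 16.1990


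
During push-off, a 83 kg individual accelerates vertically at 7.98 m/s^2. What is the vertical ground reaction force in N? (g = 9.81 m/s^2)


GRF = m * (g + a)
GRF = 83 * (9.81 + 7.98)
GRF = 83 * 17.7900
GRF = 1476.5700


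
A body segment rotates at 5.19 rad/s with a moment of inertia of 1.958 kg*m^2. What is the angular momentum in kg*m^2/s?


L = I * omega
L = 1.958 * 5.19
L = 10.1620


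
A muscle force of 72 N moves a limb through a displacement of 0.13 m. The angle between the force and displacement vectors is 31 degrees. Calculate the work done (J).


W = F * d * cos(theta)
theta = 31 deg = 0.5411 rad
cos(theta) = 0.8572
W = 72 * 0.13 * 0.8572
W = 8.0231


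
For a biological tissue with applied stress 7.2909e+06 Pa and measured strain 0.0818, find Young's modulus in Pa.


E = stress / strain
E = 7.2909e+06 / 0.0818
E = 8.9131e+07


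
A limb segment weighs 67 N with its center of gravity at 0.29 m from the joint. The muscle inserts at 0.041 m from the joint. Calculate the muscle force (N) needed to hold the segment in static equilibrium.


F_muscle = W * d_load / d_muscle
F_muscle = 67 * 0.29 / 0.041
Numerator = 19.4300
F_muscle = 473.9024


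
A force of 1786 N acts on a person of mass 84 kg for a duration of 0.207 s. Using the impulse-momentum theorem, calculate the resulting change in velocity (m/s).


J = F * dt = 1786 * 0.207 = 369.7020 N*s
delta_v = J / m
delta_v = 369.7020 / 84
delta_v = 4.4012


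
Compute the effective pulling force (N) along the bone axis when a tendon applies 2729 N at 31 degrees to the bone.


F_eff = F_tendon * cos(theta)
theta = 31 deg = 0.5411 rad
cos(theta) = 0.8572
F_eff = 2729 * 0.8572
F_eff = 2339.2096


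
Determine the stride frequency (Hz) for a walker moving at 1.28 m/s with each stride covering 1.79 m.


f = v / stride_length
f = 1.28 / 1.79
f = 0.7151


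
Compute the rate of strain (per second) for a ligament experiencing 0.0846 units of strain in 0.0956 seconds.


strain_rate = delta_strain / delta_t
strain_rate = 0.0846 / 0.0956
strain_rate = 0.8849


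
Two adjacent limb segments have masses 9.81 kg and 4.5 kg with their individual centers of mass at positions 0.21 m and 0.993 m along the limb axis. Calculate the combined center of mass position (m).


COM = (m1*x1 + m2*x2) / (m1 + m2)
COM = (9.81*0.21 + 4.5*0.993) / (9.81 + 4.5)
Numerator = 6.5286
Denominator = 14.3100
COM = 0.4562


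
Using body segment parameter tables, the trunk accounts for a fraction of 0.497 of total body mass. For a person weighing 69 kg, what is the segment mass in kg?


m_segment = body_mass * fraction
m_segment = 69 * 0.497
m_segment = 34.2930


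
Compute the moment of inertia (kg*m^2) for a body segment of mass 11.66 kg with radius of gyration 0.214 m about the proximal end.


I = m * k^2
I = 11.66 * 0.214^2
k^2 = 0.0458
I = 0.5340


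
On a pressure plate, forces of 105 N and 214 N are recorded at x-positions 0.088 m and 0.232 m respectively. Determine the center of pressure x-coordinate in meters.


COP_x = (F1*x1 + F2*x2) / (F1 + F2)
COP_x = (105*0.088 + 214*0.232) / (105 + 214)
Numerator = 58.8880
Denominator = 319
COP_x = 0.1846


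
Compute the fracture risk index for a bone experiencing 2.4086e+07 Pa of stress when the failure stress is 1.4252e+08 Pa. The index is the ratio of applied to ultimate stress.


FRI = applied / ultimate
FRI = 2.4086e+07 / 1.4252e+08
FRI = 0.1690


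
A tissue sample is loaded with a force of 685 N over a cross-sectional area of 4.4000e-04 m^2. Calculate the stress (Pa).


stress = F / A
stress = 685 / 4.4000e-04
stress = 1.5568e+06


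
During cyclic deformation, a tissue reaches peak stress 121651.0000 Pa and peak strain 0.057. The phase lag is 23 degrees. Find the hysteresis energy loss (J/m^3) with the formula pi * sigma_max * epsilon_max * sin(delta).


E_loss = pi * sigma_max * epsilon_max * sin(delta)
delta = 23 deg = 0.4014 rad
sin(delta) = 0.3907
E_loss = pi * 121651.0000 * 0.057 * 0.3907
E_loss = 8511.7415


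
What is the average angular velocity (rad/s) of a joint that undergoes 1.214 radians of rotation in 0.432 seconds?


omega = delta_theta / delta_t
omega = 1.214 / 0.432
omega = 2.8102


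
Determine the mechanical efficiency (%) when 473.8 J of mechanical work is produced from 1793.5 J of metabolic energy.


eta = (W_mech / E_meta) * 100
eta = (473.8 / 1793.5) * 100
ratio = 0.2642
eta = 26.4176


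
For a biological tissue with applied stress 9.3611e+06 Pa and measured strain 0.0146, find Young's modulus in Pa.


E = stress / strain
E = 9.3611e+06 / 0.0146
E = 6.4117e+08


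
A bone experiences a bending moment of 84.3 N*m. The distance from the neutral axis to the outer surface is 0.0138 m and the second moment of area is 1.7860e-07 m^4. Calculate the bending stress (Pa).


sigma = M * c / I
sigma = 84.3 * 0.0138 / 1.7860e-07
M * c = 1.1633
sigma = 6.5137e+06


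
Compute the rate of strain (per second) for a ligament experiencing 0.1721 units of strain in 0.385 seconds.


strain_rate = delta_strain / delta_t
strain_rate = 0.1721 / 0.385
strain_rate = 0.4470


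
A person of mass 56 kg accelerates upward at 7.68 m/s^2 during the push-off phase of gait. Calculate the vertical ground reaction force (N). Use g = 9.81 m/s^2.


GRF = m * (g + a)
GRF = 56 * (9.81 + 7.68)
GRF = 56 * 17.4900
GRF = 979.4400


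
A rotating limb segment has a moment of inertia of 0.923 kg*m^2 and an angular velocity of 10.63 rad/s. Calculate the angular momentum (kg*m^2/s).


L = I * omega
L = 0.923 * 10.63
L = 9.8115


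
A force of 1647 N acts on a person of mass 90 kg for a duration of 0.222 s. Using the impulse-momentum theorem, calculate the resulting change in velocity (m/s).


J = F * dt = 1647 * 0.222 = 365.6340 N*s
delta_v = J / m
delta_v = 365.6340 / 90
delta_v = 4.0626


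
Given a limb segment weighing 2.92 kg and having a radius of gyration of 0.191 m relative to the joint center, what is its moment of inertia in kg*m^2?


I = m * k^2
I = 2.92 * 0.191^2
k^2 = 0.0365
I = 0.1065


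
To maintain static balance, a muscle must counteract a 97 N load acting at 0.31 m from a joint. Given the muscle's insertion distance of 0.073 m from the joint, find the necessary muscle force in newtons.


F_muscle = W * d_load / d_muscle
F_muscle = 97 * 0.31 / 0.073
Numerator = 30.0700
F_muscle = 411.9178


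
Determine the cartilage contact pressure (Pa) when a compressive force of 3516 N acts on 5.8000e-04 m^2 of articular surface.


P = F / A
P = 3516 / 5.8000e-04
P = 6.0621e+06


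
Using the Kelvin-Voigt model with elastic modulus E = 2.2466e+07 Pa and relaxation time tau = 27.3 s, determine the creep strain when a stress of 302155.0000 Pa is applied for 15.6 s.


epsilon(t) = (sigma/E) * (1 - exp(-t/tau))
sigma/E = 302155.0000 / 2.2466e+07 = 0.0134
exp(-t/tau) = exp(-15.6 / 27.3) = 0.5647
epsilon = 0.0134 * (1 - 0.5647)
epsilon = 0.0059


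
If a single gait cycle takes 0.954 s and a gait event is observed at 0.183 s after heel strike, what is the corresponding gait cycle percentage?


pct = (event_time / cycle_time) * 100
pct = (0.183 / 0.954) * 100
ratio = 0.1918
pct = 19.1824


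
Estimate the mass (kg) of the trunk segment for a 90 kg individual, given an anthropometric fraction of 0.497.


m_segment = body_mass * fraction
m_segment = 90 * 0.497
m_segment = 44.7300


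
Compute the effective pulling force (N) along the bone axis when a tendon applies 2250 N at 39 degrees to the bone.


F_eff = F_tendon * cos(theta)
theta = 39 deg = 0.6807 rad
cos(theta) = 0.7771
F_eff = 2250 * 0.7771
F_eff = 1748.5784
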